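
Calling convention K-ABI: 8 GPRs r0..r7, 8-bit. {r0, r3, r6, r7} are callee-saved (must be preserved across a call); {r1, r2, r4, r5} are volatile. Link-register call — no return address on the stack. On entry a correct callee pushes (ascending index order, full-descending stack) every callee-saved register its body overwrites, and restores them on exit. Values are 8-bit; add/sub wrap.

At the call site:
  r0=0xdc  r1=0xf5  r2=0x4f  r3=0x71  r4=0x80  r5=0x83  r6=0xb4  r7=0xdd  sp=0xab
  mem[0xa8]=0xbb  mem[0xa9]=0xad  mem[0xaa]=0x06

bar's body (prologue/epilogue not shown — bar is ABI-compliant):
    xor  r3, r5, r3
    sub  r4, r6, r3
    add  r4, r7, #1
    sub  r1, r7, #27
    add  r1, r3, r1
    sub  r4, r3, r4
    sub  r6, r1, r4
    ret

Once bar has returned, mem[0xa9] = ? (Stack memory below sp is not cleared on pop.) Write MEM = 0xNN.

MEM = 0xb4

prologue: push r3 -> mem[0xaa]=0x71, sp=0xaa
prologue: push r6 -> mem[0xa9]=0xb4, sp=0xa9
body[0] xor  r3, r5, r3 -> r3=0xf2
body[1] sub  r4, r6, r3 -> r4=0xc2
body[2] add  r4, r7, #1 -> r4=0xde
body[3] sub  r1, r7, #27 -> r1=0xc2
body[4] add  r1, r3, r1 -> r1=0xb4
body[5] sub  r4, r3, r4 -> r4=0x14
body[6] sub  r6, r1, r4 -> r6=0xa0
epilogue: pop r6=0xb4, sp=0xaa
epilogue: pop r3=0x71, sp=0xab
prologue pushed ['r3', 'r6'] at ['0xaa', '0xa9']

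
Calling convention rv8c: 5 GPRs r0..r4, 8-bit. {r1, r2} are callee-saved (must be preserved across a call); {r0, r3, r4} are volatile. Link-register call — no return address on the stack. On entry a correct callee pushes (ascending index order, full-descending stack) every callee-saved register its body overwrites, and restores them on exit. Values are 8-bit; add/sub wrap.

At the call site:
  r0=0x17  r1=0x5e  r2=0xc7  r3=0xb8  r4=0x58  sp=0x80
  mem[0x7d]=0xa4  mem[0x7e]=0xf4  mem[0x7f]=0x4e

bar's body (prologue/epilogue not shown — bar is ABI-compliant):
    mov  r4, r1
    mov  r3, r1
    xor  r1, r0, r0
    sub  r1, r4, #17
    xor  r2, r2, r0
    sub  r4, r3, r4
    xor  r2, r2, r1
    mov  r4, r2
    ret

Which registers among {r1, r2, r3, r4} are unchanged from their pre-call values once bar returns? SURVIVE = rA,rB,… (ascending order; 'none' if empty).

prologue: push r1 -> mem[0x7f]=0x5e, sp=0x7f
prologue: push r2 -> mem[0x7e]=0xc7, sp=0x7e
body[0] mov  r4, r1 -> r4=0x5e
body[1] mov  r3, r1 -> r3=0x5e
body[2] xor  r1, r0, r0 -> r1=0x00
body[3] sub  r1, r4, #17 -> r1=0x4d
body[4] xor  r2, r2, r0 -> r2=0xd0
body[5] sub  r4, r3, r4 -> r4=0x00
body[6] xor  r2, r2, r1 -> r2=0x9d
body[7] mov  r4, r2 -> r4=0x9d
epilogue: pop r2=0xc7, sp=0x7f
epilogue: pop r1=0x5e, sp=0x80
r1: callee-saved, written=True
r2: callee-saved, written=True
r3: caller-saved, written=True
r4: caller-saved, written=True

SURVIVE = r1,r2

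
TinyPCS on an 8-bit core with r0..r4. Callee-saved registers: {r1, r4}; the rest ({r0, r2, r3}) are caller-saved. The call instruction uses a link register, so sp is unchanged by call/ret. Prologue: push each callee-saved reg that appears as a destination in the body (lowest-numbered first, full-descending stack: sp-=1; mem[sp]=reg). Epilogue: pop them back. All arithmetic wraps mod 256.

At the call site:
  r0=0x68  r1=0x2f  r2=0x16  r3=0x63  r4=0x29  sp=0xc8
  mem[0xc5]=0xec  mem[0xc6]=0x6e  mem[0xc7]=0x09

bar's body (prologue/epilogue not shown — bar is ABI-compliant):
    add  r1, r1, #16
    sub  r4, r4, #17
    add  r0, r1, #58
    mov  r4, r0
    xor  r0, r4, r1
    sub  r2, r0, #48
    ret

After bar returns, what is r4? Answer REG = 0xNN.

prologue: push r1 -> mem[0xc7]=0x2f, sp=0xc7
prologue: push r4 -> mem[0xc6]=0x29, sp=0xc6
body[0] add  r1, r1, #16 -> r1=0x3f
body[1] sub  r4, r4, #17 -> r4=0x18
body[2] add  r0, r1, #58 -> r0=0x79
body[3] mov  r4, r0 -> r4=0x79
body[4] xor  r0, r4, r1 -> r0=0x46
body[5] sub  r2, r0, #48 -> r2=0x16
epilogue: pop r4=0x29, sp=0xc7
epilogue: pop r1=0x2f, sp=0xc8
r4 is callee-saved -> restored

REG = 0x29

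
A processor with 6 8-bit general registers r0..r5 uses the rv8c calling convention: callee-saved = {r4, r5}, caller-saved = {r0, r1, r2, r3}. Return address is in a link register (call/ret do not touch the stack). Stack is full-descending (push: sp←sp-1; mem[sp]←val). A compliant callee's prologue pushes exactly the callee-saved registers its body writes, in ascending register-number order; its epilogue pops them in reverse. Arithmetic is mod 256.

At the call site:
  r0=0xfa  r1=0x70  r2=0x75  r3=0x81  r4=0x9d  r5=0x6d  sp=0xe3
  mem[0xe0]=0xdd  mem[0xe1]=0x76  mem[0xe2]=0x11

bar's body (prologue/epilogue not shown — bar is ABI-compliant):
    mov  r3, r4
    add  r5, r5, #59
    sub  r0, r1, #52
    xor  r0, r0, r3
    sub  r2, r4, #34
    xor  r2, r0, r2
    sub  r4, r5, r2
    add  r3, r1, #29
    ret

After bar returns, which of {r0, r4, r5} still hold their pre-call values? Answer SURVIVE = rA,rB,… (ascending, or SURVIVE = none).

prologue: push r4 → mem[0xe2]=0x9d, sp=0xe2
prologue: push r5 → mem[0xe1]=0x6d, sp=0xe1
body[0] mov  r3, r4 → r3=0x9d
body[1] add  r5, r5, #59 → r5=0xa8
body[2] sub  r0, r1, #52 → r0=0x3c
body[3] xor  r0, r0, r3 → r0=0xa1
body[4] sub  r2, r4, #34 → r2=0x7b
body[5] xor  r2, r0, r2 → r2=0xda
body[6] sub  r4, r5, r2 → r4=0xce
body[7] add  r3, r1, #29 → r3=0x8d
epilogue: pop r5=0x6d, sp=0xe2
epilogue: pop r4=0x9d, sp=0xe3
r0: caller-saved, written=True
r4: callee-saved, written=True
r5: callee-saved, written=True

SURVIVE = r4,r5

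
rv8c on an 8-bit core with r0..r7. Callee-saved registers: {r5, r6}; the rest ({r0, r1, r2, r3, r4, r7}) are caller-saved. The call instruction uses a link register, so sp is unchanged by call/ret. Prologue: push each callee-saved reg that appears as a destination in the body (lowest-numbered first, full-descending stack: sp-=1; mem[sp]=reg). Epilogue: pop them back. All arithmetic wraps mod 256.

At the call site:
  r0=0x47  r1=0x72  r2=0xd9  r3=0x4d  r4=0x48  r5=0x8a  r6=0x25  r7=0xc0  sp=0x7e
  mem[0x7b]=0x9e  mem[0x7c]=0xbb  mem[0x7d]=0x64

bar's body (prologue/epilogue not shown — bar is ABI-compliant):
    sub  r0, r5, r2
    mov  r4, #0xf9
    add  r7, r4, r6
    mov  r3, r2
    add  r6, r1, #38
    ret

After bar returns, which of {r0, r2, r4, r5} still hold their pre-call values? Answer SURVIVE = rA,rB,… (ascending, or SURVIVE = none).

SURVIVE = r2,r5

prologue: push r6 → mem[0x7d]=0x25, sp=0x7d
body[0] sub  r0, r5, r2 → r0=0xb1
body[1] mov  r4, #0xf9 → r4=0xf9
body[2] add  r7, r4, r6 → r7=0x1e
body[3] mov  r3, r2 → r3=0xd9
body[4] add  r6, r1, #38 → r6=0x98
epilogue: pop r6=0x25, sp=0x7e
r0: caller-saved, written=True
r2: caller-saved, written=False
r4: caller-saved, written=True
r5: callee-saved, written=False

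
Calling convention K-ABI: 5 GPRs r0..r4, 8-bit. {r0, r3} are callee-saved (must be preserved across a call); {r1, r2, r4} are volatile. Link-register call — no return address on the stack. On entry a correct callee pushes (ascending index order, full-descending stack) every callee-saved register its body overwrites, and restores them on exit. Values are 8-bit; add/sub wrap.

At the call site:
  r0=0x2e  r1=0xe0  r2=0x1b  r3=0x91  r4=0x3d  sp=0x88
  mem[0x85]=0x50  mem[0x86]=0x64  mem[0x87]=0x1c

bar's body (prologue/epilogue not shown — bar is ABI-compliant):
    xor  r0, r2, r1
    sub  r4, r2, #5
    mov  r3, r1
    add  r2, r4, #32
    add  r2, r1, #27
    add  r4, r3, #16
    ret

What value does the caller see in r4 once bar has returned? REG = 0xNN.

prologue: push r0 → mem[0x87]=0x2e, sp=0x87
prologue: push r3 → mem[0x86]=0x91, sp=0x86
body[0] xor  r0, r2, r1 → r0=0xfb
body[1] sub  r4, r2, #5 → r4=0x16
body[2] mov  r3, r1 → r3=0xe0
body[3] add  r2, r4, #32 → r2=0x36
body[4] add  r2, r1, #27 → r2=0xfb
body[5] add  r4, r3, #16 → r4=0xf0
epilogue: pop r3=0x91, sp=0x87
epilogue: pop r0=0x2e, sp=0x88
r4 is caller-saved → body value

REG = 0xf0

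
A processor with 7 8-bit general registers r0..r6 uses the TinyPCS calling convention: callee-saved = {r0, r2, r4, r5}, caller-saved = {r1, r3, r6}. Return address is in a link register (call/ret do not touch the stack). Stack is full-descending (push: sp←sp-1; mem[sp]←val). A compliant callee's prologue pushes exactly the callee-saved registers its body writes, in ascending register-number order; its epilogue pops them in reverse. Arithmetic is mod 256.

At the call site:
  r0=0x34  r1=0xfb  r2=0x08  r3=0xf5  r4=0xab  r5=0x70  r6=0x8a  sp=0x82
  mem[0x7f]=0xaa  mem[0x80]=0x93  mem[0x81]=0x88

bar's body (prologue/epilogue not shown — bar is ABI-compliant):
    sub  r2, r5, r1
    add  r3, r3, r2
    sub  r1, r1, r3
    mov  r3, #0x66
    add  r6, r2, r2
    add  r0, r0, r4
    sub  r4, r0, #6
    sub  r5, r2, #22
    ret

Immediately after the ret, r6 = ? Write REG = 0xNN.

REG = 0xea

prologue: push r0 -> mem[0x81]=0x34, sp=0x81
prologue: push r2 -> mem[0x80]=0x08, sp=0x80
prologue: push r4 -> mem[0x7f]=0xab, sp=0x7f
prologue: push r5 -> mem[0x7e]=0x70, sp=0x7e
body[0] sub  r2, r5, r1 -> r2=0x75
body[1] add  r3, r3, r2 -> r3=0x6a
body[2] sub  r1, r1, r3 -> r1=0x91
body[3] mov  r3, #0x66 -> r3=0x66
body[4] add  r6, r2, r2 -> r6=0xea
body[5] add  r0, r0, r4 -> r0=0xdf
body[6] sub  r4, r0, #6 -> r4=0xd9
body[7] sub  r5, r2, #22 -> r5=0x5f
epilogue: pop r5=0x70, sp=0x7f
epilogue: pop r4=0xab, sp=0x80
epilogue: pop r2=0x08, sp=0x81
epilogue: pop r0=0x34, sp=0x82
r6 is caller-saved -> body value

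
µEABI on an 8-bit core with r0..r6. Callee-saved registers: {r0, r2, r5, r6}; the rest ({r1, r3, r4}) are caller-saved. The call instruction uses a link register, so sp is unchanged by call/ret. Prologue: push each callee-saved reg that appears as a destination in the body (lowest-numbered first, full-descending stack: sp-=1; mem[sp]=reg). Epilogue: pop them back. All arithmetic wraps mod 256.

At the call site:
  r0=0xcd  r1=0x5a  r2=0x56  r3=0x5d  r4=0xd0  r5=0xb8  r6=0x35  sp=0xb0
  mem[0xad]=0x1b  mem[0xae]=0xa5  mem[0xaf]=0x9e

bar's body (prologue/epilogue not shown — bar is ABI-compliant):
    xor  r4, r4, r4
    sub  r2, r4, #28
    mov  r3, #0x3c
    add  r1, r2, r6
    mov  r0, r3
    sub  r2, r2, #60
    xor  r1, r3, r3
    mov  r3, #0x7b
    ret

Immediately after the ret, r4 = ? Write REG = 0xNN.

prologue: push r0 -> mem[0xaf]=0xcd, sp=0xaf
prologue: push r2 -> mem[0xae]=0x56, sp=0xae
body[0] xor  r4, r4, r4 -> r4=0x00
body[1] sub  r2, r4, #28 -> r2=0xe4
body[2] mov  r3, #0x3c -> r3=0x3c
body[3] add  r1, r2, r6 -> r1=0x19
body[4] mov  r0, r3 -> r0=0x3c
body[5] sub  r2, r2, #60 -> r2=0xa8
body[6] xor  r1, r3, r3 -> r1=0x00
body[7] mov  r3, #0x7b -> r3=0x7b
epilogue: pop r2=0x56, sp=0xaf
epilogue: pop r0=0xcd, sp=0xb0
r4 is caller-saved -> body value

REG = 0x00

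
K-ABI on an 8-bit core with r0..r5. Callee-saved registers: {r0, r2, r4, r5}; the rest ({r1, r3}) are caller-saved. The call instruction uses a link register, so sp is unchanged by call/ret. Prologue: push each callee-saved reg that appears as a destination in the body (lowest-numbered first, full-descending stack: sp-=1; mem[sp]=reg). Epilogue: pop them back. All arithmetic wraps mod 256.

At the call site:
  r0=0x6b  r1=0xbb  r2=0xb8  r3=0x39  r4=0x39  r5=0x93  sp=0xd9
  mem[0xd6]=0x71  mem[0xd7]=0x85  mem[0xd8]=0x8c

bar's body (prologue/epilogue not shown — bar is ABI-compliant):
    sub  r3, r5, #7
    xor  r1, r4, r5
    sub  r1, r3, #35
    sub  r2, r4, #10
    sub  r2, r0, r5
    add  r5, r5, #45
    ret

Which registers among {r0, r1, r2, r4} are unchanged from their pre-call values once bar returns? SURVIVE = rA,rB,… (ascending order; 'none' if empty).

SURVIVE = r0,r2,r4

prologue: push r2 → mem[0xd8]=0xb8, sp=0xd8
prologue: push r5 → mem[0xd7]=0x93, sp=0xd7
body[0] sub  r3, r5, #7 → r3=0x8c
body[1] xor  r1, r4, r5 → r1=0xaa
body[2] sub  r1, r3, #35 → r1=0x69
body[3] sub  r2, r4, #10 → r2=0x2f
body[4] sub  r2, r0, r5 → r2=0xd8
body[5] add  r5, r5, #45 → r5=0xc0
epilogue: pop r5=0x93, sp=0xd8
epilogue: pop r2=0xb8, sp=0xd9
r0: callee-saved, written=False
r1: caller-saved, written=True
r2: callee-saved, written=True
r4: callee-saved, written=False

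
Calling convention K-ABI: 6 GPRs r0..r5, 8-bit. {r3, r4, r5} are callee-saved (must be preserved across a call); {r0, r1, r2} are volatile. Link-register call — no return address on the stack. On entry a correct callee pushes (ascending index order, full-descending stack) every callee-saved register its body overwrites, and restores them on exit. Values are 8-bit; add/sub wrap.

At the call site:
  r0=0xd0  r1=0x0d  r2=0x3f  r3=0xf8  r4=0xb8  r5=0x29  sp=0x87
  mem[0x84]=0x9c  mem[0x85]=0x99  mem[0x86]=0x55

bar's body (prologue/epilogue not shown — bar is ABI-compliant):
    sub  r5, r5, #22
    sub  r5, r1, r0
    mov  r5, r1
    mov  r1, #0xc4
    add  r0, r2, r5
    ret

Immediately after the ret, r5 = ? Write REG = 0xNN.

REG = 0x29

prologue: push r5 -> mem[0x86]=0x29, sp=0x86
body[0] sub  r5, r5, #22 -> r5=0x13
body[1] sub  r5, r1, r0 -> r5=0x3d
body[2] mov  r5, r1 -> r5=0x0d
body[3] mov  r1, #0xc4 -> r1=0xc4
body[4] add  r0, r2, r5 -> r0=0x4c
epilogue: pop r5=0x29, sp=0x87
r5 is callee-saved -> restored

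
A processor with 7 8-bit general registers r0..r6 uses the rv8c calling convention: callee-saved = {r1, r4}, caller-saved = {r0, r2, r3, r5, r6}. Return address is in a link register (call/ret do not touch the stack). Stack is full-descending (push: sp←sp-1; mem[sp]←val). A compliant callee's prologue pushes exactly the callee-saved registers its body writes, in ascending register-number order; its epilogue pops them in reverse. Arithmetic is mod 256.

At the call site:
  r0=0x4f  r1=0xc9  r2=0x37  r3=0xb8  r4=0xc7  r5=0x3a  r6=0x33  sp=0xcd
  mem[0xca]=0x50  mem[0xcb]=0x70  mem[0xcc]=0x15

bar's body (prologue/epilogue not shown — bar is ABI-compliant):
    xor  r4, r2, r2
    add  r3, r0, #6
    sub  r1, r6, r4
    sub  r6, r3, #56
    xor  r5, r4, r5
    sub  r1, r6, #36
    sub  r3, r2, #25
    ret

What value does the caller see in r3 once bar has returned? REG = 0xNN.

prologue: push r1 -> mem[0xcc]=0xc9, sp=0xcc
prologue: push r4 -> mem[0xcb]=0xc7, sp=0xcb
body[0] xor  r4, r2, r2 -> r4=0x00
body[1] add  r3, r0, #6 -> r3=0x55
body[2] sub  r1, r6, r4 -> r1=0x33
body[3] sub  r6, r3, #56 -> r6=0x1d
body[4] xor  r5, r4, r5 -> r5=0x3a
body[5] sub  r1, r6, #36 -> r1=0xf9
body[6] sub  r3, r2, #25 -> r3=0x1e
epilogue: pop r4=0xc7, sp=0xcc
epilogue: pop r1=0xc9, sp=0xcd
r3 is caller-saved -> body value

REG = 0x1e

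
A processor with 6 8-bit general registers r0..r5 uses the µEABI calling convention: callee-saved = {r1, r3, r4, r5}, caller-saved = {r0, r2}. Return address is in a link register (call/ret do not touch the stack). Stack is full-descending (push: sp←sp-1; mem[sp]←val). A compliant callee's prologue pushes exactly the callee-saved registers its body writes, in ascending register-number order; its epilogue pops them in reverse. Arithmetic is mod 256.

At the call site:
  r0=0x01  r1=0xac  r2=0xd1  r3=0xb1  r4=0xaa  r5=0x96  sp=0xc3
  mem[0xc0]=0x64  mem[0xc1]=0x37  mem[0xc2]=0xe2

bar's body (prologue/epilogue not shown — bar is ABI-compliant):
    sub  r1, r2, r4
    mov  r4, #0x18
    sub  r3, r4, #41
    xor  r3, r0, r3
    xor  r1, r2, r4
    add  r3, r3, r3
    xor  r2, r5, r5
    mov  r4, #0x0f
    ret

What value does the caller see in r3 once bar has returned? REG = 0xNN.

REG = 0xb1

prologue: push r1 -> mem[0xc2]=0xac, sp=0xc2
prologue: push r3 -> mem[0xc1]=0xb1, sp=0xc1
prologue: push r4 -> mem[0xc0]=0xaa, sp=0xc0
body[0] sub  r1, r2, r4 -> r1=0x27
body[1] mov  r4, #0x18 -> r4=0x18
body[2] sub  r3, r4, #41 -> r3=0xef
body[3] xor  r3, r0, r3 -> r3=0xee
body[4] xor  r1, r2, r4 -> r1=0xc9
body[5] add  r3, r3, r3 -> r3=0xdc
body[6] xor  r2, r5, r5 -> r2=0x00
body[7] mov  r4, #0x0f -> r4=0x0f
epilogue: pop r4=0xaa, sp=0xc1
epilogue: pop r3=0xb1, sp=0xc2
epilogue: pop r1=0xac, sp=0xc3
r3 is callee-saved -> restored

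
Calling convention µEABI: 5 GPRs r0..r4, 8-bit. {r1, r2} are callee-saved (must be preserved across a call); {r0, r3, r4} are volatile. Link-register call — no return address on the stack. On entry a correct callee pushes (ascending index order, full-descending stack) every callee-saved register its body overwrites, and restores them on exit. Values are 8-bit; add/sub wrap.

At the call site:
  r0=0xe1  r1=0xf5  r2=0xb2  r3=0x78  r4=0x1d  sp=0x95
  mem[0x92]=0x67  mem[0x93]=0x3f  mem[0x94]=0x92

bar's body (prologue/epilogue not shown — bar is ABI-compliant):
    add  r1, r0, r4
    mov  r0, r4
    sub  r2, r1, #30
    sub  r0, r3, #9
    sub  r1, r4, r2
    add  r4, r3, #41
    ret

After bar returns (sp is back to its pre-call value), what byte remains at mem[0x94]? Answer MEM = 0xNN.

prologue: push r1 → mem[0x94]=0xf5, sp=0x94
prologue: push r2 → mem[0x93]=0xb2, sp=0x93
body[0] add  r1, r0, r4 → r1=0xfe
body[1] mov  r0, r4 → r0=0x1d
body[2] sub  r2, r1, #30 → r2=0xe0
body[3] sub  r0, r3, #9 → r0=0x6f
body[4] sub  r1, r4, r2 → r1=0x3d
body[5] add  r4, r3, #41 → r4=0xa1
epilogue: pop r2=0xb2, sp=0x94
epilogue: pop r1=0xf5, sp=0x95
prologue pushed ['r1', 'r2'] at ['0x94', '0x93']

MEM = 0xf5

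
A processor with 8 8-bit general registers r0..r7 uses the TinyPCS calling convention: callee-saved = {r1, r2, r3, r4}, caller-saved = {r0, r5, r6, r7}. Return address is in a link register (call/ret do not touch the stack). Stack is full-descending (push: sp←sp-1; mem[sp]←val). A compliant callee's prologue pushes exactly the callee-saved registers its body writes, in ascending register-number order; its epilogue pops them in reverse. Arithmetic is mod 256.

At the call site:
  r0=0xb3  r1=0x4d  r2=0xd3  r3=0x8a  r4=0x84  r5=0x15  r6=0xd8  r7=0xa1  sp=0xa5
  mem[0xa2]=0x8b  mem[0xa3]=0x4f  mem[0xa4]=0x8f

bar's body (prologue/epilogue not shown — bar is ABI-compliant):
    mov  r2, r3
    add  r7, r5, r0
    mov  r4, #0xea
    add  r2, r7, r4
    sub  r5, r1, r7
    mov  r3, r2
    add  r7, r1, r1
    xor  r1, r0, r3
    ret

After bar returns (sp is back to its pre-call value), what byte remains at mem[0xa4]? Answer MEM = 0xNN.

prologue: push r1 -> mem[0xa4]=0x4d, sp=0xa4
prologue: push r2 -> mem[0xa3]=0xd3, sp=0xa3
prologue: push r3 -> mem[0xa2]=0x8a, sp=0xa2
prologue: push r4 -> mem[0xa1]=0x84, sp=0xa1
body[0] mov  r2, r3 -> r2=0x8a
body[1] add  r7, r5, r0 -> r7=0xc8
body[2] mov  r4, #0xea -> r4=0xea
body[3] add  r2, r7, r4 -> r2=0xb2
body[4] sub  r5, r1, r7 -> r5=0x85
body[5] mov  r3, r2 -> r3=0xb2
body[6] add  r7, r1, r1 -> r7=0x9a
body[7] xor  r1, r0, r3 -> r1=0x01
epilogue: pop r4=0x84, sp=0xa2
epilogue: pop r3=0x8a, sp=0xa3
epilogue: pop r2=0xd3, sp=0xa4
epilogue: pop r1=0x4d, sp=0xa5
prologue pushed ['r1', 'r2', 'r3', 'r4'] at ['0xa4', '0xa3', '0xa2', '0xa1']

MEM = 0x4d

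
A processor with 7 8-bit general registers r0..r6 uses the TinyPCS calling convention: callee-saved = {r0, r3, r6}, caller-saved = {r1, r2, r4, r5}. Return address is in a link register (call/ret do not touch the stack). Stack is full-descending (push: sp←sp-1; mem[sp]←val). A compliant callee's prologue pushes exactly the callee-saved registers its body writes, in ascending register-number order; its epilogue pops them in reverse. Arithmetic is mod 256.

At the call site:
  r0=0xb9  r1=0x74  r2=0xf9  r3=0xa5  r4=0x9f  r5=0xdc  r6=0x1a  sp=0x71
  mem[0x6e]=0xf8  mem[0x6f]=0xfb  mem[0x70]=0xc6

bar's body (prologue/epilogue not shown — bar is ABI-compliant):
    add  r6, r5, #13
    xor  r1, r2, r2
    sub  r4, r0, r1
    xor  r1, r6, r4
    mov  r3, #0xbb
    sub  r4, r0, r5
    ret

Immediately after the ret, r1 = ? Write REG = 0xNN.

prologue: push r3 → mem[0x70]=0xa5, sp=0x70
prologue: push r6 → mem[0x6f]=0x1a, sp=0x6f
body[0] add  r6, r5, #13 → r6=0xe9
body[1] xor  r1, r2, r2 → r1=0x00
body[2] sub  r4, r0, r1 → r4=0xb9
body[3] xor  r1, r6, r4 → r1=0x50
body[4] mov  r3, #0xbb → r3=0xbb
body[5] sub  r4, r0, r5 → r4=0xdd
epilogue: pop r6=0x1a, sp=0x70
epilogue: pop r3=0xa5, sp=0x71
r1 is caller-saved → body value

REG = 0x50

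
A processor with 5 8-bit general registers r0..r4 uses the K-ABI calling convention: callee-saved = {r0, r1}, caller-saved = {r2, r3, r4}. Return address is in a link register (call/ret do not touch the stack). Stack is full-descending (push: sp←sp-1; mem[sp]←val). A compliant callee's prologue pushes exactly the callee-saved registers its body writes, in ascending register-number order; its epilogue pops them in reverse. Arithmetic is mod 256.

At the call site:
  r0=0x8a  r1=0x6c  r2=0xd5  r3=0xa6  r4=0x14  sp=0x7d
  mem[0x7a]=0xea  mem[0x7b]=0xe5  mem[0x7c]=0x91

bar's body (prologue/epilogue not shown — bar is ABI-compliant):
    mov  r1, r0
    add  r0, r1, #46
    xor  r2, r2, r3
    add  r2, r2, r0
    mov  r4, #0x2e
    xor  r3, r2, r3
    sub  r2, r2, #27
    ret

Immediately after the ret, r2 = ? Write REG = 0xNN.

REG = 0x10

prologue: push r0 → mem[0x7c]=0x8a, sp=0x7c
prologue: push r1 → mem[0x7b]=0x6c, sp=0x7b
body[0] mov  r1, r0 → r1=0x8a
body[1] add  r0, r1, #46 → r0=0xb8
body[2] xor  r2, r2, r3 → r2=0x73
body[3] add  r2, r2, r0 → r2=0x2b
body[4] mov  r4, #0x2e → r4=0x2e
body[5] xor  r3, r2, r3 → r3=0x8d
body[6] sub  r2, r2, #27 → r2=0x10
epilogue: pop r1=0x6c, sp=0x7c
epilogue: pop r0=0x8a, sp=0x7d
r2 is caller-saved → body value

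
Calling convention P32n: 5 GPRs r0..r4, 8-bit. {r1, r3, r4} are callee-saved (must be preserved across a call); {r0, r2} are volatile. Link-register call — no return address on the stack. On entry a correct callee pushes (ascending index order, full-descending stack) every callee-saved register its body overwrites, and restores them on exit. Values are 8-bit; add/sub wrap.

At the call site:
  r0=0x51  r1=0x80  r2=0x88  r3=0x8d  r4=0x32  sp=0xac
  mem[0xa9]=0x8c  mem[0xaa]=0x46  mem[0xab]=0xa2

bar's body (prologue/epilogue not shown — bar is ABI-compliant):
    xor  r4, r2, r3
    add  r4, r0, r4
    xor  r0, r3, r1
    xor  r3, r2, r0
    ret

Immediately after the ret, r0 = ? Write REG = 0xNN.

REG = 0x0d

prologue: push r3 -> mem[0xab]=0x8d, sp=0xab
prologue: push r4 -> mem[0xaa]=0x32, sp=0xaa
body[0] xor  r4, r2, r3 -> r4=0x05
body[1] add  r4, r0, r4 -> r4=0x56
body[2] xor  r0, r3, r1 -> r0=0x0d
body[3] xor  r3, r2, r0 -> r3=0x85
epilogue: pop r4=0x32, sp=0xab
epilogue: pop r3=0x8d, sp=0xac
r0 is caller-saved -> body value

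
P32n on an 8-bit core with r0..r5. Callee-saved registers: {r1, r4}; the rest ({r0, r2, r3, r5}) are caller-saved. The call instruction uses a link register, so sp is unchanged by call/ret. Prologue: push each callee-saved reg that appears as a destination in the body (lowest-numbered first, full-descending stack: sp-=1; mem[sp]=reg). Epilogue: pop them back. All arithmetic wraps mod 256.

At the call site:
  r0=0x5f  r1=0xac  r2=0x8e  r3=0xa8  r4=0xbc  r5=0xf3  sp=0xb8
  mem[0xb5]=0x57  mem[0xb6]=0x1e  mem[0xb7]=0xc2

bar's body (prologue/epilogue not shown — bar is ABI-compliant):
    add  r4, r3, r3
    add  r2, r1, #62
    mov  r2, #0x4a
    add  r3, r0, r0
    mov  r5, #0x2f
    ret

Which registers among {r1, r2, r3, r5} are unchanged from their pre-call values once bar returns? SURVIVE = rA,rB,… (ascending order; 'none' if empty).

SURVIVE = r1

prologue: push r4 -> mem[0xb7]=0xbc, sp=0xb7
body[0] add  r4, r3, r3 -> r4=0x50
body[1] add  r2, r1, #62 -> r2=0xea
body[2] mov  r2, #0x4a -> r2=0x4a
body[3] add  r3, r0, r0 -> r3=0xbe
body[4] mov  r5, #0x2f -> r5=0x2f
epilogue: pop r4=0xbc, sp=0xb8
r1: callee-saved, written=False
r2: caller-saved, written=True
r3: caller-saved, written=True
r5: caller-saved, written=True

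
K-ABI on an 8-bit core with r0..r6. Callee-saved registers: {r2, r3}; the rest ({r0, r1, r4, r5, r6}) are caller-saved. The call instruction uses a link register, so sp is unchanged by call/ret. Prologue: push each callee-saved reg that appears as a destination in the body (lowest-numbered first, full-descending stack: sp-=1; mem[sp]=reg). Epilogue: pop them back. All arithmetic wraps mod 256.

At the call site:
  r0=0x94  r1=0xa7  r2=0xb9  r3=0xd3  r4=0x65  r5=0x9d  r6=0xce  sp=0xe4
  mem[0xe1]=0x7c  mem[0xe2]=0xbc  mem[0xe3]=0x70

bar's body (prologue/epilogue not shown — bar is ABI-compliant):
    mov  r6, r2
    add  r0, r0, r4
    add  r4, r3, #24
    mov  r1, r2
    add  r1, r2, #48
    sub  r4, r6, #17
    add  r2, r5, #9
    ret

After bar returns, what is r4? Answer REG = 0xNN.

REG = 0xa8

prologue: push r2 -> mem[0xe3]=0xb9, sp=0xe3
body[0] mov  r6, r2 -> r6=0xb9
body[1] add  r0, r0, r4 -> r0=0xf9
body[2] add  r4, r3, #24 -> r4=0xeb
body[3] mov  r1, r2 -> r1=0xb9
body[4] add  r1, r2, #48 -> r1=0xe9
body[5] sub  r4, r6, #17 -> r4=0xa8
body[6] add  r2, r5, #9 -> r2=0xa6
epilogue: pop r2=0xb9, sp=0xe4
r4 is caller-saved -> body value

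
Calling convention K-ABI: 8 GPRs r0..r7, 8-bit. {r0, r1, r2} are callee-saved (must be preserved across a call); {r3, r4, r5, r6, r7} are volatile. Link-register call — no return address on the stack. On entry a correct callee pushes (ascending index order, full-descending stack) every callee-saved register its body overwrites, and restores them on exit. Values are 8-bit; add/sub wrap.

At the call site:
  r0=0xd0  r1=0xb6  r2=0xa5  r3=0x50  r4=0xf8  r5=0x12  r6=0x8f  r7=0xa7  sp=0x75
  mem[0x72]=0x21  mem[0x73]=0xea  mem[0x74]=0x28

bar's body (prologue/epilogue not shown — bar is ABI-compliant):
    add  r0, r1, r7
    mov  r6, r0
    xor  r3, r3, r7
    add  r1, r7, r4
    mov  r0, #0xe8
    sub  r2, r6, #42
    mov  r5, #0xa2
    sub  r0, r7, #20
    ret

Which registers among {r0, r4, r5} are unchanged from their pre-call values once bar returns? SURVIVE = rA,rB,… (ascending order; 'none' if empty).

prologue: push r0 -> mem[0x74]=0xd0, sp=0x74
prologue: push r1 -> mem[0x73]=0xb6, sp=0x73
prologue: push r2 -> mem[0x72]=0xa5, sp=0x72
body[0] add  r0, r1, r7 -> r0=0x5d
body[1] mov  r6, r0 -> r6=0x5d
body[2] xor  r3, r3, r7 -> r3=0xf7
body[3] add  r1, r7, r4 -> r1=0x9f
body[4] mov  r0, #0xe8 -> r0=0xe8
body[5] sub  r2, r6, #42 -> r2=0x33
body[6] mov  r5, #0xa2 -> r5=0xa2
body[7] sub  r0, r7, #20 -> r0=0x93
epilogue: pop r2=0xa5, sp=0x73
epilogue: pop r1=0xb6, sp=0x74
epilogue: pop r0=0xd0, sp=0x75
r0: callee-saved, written=True
r4: caller-saved, written=False
r5: caller-saved, written=True

SURVIVE = r0,r4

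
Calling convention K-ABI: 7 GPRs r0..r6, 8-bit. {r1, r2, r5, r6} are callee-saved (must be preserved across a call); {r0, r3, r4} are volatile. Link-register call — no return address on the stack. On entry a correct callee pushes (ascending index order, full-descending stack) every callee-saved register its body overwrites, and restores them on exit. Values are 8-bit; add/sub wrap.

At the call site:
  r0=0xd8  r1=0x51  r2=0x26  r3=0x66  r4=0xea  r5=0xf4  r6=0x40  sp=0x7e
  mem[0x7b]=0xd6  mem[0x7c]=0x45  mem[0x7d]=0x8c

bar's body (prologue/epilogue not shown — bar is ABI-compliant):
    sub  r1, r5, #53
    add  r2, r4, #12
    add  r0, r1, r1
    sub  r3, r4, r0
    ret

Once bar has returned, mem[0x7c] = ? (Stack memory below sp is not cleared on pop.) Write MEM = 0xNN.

MEM = 0x26

prologue: push r1 → mem[0x7d]=0x51, sp=0x7d
prologue: push r2 → mem[0x7c]=0x26, sp=0x7c
body[0] sub  r1, r5, #53 → r1=0xbf
body[1] add  r2, r4, #12 → r2=0xf6
body[2] add  r0, r1, r1 → r0=0x7e
body[3] sub  r3, r4, r0 → r3=0x6c
epilogue: pop r2=0x26, sp=0x7d
epilogue: pop r1=0x51, sp=0x7e
prologue pushed ['r1', 'r2'] at ['0x7d', '0x7c']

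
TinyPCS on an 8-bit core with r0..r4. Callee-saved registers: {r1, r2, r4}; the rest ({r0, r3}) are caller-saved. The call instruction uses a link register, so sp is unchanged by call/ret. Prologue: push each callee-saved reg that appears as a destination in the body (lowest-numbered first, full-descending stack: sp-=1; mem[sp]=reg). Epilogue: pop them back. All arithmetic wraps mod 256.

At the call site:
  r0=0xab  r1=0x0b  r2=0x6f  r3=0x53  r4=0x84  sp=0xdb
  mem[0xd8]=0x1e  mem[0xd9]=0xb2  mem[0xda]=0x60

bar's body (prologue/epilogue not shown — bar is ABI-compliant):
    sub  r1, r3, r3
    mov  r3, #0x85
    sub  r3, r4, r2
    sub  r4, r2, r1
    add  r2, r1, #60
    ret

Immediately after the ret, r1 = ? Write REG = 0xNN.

REG = 0x0b

prologue: push r1 -> mem[0xda]=0x0b, sp=0xda
prologue: push r2 -> mem[0xd9]=0x6f, sp=0xd9
prologue: push r4 -> mem[0xd8]=0x84, sp=0xd8
body[0] sub  r1, r3, r3 -> r1=0x00
body[1] mov  r3, #0x85 -> r3=0x85
body[2] sub  r3, r4, r2 -> r3=0x15
body[3] sub  r4, r2, r1 -> r4=0x6f
body[4] add  r2, r1, #60 -> r2=0x3c
epilogue: pop r4=0x84, sp=0xd9
epilogue: pop r2=0x6f, sp=0xda
epilogue: pop r1=0x0b, sp=0xdb
r1 is callee-saved -> restored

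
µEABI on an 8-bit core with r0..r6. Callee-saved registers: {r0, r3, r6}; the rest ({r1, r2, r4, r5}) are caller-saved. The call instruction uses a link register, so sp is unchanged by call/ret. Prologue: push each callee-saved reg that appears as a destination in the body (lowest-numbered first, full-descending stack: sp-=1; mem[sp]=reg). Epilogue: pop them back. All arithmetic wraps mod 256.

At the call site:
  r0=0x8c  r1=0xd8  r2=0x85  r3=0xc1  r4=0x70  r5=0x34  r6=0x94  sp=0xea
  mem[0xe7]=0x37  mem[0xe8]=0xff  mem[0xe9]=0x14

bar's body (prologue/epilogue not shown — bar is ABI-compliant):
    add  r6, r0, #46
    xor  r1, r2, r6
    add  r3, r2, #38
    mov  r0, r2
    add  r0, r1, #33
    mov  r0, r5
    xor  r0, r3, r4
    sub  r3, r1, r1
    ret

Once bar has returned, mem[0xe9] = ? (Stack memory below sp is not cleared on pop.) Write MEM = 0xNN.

prologue: push r0 -> mem[0xe9]=0x8c, sp=0xe9
prologue: push r3 -> mem[0xe8]=0xc1, sp=0xe8
prologue: push r6 -> mem[0xe7]=0x94, sp=0xe7
body[0] add  r6, r0, #46 -> r6=0xba
body[1] xor  r1, r2, r6 -> r1=0x3f
body[2] add  r3, r2, #38 -> r3=0xab
body[3] mov  r0, r2 -> r0=0x85
body[4] add  r0, r1, #33 -> r0=0x60
body[5] mov  r0, r5 -> r0=0x34
body[6] xor  r0, r3, r4 -> r0=0xdb
body[7] sub  r3, r1, r1 -> r3=0x00
epilogue: pop r6=0x94, sp=0xe8
epilogue: pop r3=0xc1, sp=0xe9
epilogue: pop r0=0x8c, sp=0xea
prologue pushed ['r0', 'r3', 'r6'] at ['0xe9', '0xe8', '0xe7']

MEM = 0x8c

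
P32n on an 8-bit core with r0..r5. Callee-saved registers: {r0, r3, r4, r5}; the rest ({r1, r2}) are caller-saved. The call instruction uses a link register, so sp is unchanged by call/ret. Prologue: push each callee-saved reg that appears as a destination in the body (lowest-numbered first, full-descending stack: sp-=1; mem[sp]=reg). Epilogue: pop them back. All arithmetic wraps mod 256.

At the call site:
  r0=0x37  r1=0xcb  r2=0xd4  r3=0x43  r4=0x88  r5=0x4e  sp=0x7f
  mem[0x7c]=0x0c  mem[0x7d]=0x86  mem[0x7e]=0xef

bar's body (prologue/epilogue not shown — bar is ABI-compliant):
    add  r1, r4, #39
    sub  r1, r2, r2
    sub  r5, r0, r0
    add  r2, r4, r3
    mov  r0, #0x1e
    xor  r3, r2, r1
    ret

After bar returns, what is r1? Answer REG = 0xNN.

REG = 0x00

prologue: push r0 -> mem[0x7e]=0x37, sp=0x7e
prologue: push r3 -> mem[0x7d]=0x43, sp=0x7d
prologue: push r5 -> mem[0x7c]=0x4e, sp=0x7c
body[0] add  r1, r4, #39 -> r1=0xaf
body[1] sub  r1, r2, r2 -> r1=0x00
body[2] sub  r5, r0, r0 -> r5=0x00
body[3] add  r2, r4, r3 -> r2=0xcb
body[4] mov  r0, #0x1e -> r0=0x1e
body[5] xor  r3, r2, r1 -> r3=0xcb
epilogue: pop r5=0x4e, sp=0x7d
epilogue: pop r3=0x43, sp=0x7e
epilogue: pop r0=0x37, sp=0x7f
r1 is caller-saved -> body value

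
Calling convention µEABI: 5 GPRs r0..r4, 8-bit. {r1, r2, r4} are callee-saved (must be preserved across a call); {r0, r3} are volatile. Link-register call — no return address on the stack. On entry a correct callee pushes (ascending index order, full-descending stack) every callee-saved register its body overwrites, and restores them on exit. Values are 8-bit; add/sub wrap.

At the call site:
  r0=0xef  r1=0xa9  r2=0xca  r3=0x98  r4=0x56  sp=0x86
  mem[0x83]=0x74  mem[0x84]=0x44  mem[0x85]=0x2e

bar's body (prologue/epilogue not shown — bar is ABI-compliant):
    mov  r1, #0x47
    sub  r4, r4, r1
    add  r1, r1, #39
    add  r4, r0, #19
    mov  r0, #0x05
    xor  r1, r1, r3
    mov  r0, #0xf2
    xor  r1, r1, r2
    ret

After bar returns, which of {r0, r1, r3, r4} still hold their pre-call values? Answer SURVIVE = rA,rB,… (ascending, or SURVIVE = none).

prologue: push r1 -> mem[0x85]=0xa9, sp=0x85
prologue: push r4 -> mem[0x84]=0x56, sp=0x84
body[0] mov  r1, #0x47 -> r1=0x47
body[1] sub  r4, r4, r1 -> r4=0x0f
body[2] add  r1, r1, #39 -> r1=0x6e
body[3] add  r4, r0, #19 -> r4=0x02
body[4] mov  r0, #0x05 -> r0=0x05
body[5] xor  r1, r1, r3 -> r1=0xf6
body[6] mov  r0, #0xf2 -> r0=0xf2
body[7] xor  r1, r1, r2 -> r1=0x3c
epilogue: pop r4=0x56, sp=0x85
epilogue: pop r1=0xa9, sp=0x86
r0: caller-saved, written=True
r1: callee-saved, written=True
r3: caller-saved, written=False
r4: callee-saved, written=True

SURVIVE = r1,r3,r4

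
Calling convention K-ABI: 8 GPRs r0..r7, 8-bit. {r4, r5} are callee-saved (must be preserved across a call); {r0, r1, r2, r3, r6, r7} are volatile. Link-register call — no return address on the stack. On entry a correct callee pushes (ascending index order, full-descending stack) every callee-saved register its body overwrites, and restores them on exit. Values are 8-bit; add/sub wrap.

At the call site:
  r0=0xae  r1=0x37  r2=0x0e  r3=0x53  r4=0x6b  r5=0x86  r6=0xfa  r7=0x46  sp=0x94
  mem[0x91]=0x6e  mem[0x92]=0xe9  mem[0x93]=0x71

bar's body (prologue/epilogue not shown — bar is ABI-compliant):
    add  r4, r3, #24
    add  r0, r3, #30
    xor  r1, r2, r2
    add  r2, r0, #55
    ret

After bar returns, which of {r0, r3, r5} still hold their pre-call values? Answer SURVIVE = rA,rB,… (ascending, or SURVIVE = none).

prologue: push r4 → mem[0x93]=0x6b, sp=0x93
body[0] add  r4, r3, #24 → r4=0x6b
body[1] add  r0, r3, #30 → r0=0x71
body[2] xor  r1, r2, r2 → r1=0x00
body[3] add  r2, r0, #55 → r2=0xa8
epilogue: pop r4=0x6b, sp=0x94
r0: caller-saved, written=True
r3: caller-saved, written=False
r5: callee-saved, written=False

SURVIVE = r3,r5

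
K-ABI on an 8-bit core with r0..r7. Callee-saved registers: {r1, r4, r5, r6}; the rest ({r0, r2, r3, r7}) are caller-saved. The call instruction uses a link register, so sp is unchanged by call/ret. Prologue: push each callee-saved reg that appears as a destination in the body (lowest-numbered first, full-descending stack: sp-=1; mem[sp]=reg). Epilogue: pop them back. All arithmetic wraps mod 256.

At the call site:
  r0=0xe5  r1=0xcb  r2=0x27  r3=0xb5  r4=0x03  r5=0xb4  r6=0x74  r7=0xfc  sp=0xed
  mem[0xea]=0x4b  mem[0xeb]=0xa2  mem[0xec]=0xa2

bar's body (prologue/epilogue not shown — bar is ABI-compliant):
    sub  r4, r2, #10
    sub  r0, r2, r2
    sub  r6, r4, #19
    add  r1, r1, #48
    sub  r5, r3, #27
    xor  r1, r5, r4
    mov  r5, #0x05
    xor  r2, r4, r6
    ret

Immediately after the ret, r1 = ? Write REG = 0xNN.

prologue: push r1 → mem[0xec]=0xcb, sp=0xec
prologue: push r4 → mem[0xeb]=0x03, sp=0xeb
prologue: push r5 → mem[0xea]=0xb4, sp=0xea
prologue: push r6 → mem[0xe9]=0x74, sp=0xe9
body[0] sub  r4, r2, #10 → r4=0x1d
body[1] sub  r0, r2, r2 → r0=0x00
body[2] sub  r6, r4, #19 → r6=0x0a
body[3] add  r1, r1, #48 → r1=0xfb
body[4] sub  r5, r3, #27 → r5=0x9a
body[5] xor  r1, r5, r4 → r1=0x87
body[6] mov  r5, #0x05 → r5=0x05
body[7] xor  r2, r4, r6 → r2=0x17
epilogue: pop r6=0x74, sp=0xea
epilogue: pop r5=0xb4, sp=0xeb
epilogue: pop r4=0x03, sp=0xec
epilogue: pop r1=0xcb, sp=0xed
r1 is callee-saved → restored

REG = 0xcb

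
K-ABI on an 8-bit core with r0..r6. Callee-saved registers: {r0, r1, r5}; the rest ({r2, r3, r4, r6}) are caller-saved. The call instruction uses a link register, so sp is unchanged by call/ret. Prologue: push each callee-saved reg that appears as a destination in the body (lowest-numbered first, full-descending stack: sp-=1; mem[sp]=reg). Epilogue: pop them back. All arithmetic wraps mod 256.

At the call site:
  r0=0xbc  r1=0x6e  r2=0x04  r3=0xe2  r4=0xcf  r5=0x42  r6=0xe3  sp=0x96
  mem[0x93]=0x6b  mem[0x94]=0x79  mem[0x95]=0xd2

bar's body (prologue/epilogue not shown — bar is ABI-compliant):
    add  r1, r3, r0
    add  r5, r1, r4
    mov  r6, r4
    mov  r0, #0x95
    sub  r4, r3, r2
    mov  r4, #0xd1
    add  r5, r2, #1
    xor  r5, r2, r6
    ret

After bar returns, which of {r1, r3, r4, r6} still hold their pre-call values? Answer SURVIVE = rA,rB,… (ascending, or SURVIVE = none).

prologue: push r0 -> mem[0x95]=0xbc, sp=0x95
prologue: push r1 -> mem[0x94]=0x6e, sp=0x94
prologue: push r5 -> mem[0x93]=0x42, sp=0x93
body[0] add  r1, r3, r0 -> r1=0x9e
body[1] add  r5, r1, r4 -> r5=0x6d
body[2] mov  r6, r4 -> r6=0xcf
body[3] mov  r0, #0x95 -> r0=0x95
body[4] sub  r4, r3, r2 -> r4=0xde
body[5] mov  r4, #0xd1 -> r4=0xd1
body[6] add  r5, r2, #1 -> r5=0x05
body[7] xor  r5, r2, r6 -> r5=0xcb
epilogue: pop r5=0x42, sp=0x94
epilogue: pop r1=0x6e, sp=0x95
epilogue: pop r0=0xbc, sp=0x96
r1: callee-saved, written=True
r3: caller-saved, written=False
r4: caller-saved, written=True
r6: caller-saved, written=True

SURVIVE = r1,r3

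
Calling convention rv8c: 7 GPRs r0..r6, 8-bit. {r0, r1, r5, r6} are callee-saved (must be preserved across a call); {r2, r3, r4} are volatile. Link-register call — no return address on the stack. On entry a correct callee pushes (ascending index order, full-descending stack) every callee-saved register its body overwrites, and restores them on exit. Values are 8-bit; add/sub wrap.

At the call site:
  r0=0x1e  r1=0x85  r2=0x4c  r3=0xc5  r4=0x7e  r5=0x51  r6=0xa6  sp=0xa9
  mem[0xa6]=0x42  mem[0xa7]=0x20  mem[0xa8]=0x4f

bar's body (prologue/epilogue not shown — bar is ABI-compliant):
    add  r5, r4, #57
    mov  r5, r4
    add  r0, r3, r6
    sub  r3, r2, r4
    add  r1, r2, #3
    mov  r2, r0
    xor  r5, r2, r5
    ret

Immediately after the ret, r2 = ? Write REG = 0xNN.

REG = 0x6b

prologue: push r0 → mem[0xa8]=0x1e, sp=0xa8
prologue: push r1 → mem[0xa7]=0x85, sp=0xa7
prologue: push r5 → mem[0xa6]=0x51, sp=0xa6
body[0] add  r5, r4, #57 → r5=0xb7
body[1] mov  r5, r4 → r5=0x7e
body[2] add  r0, r3, r6 → r0=0x6b
body[3] sub  r3, r2, r4 → r3=0xce
body[4] add  r1, r2, #3 → r1=0x4f
body[5] mov  r2, r0 → r2=0x6b
body[6] xor  r5, r2, r5 → r5=0x15
epilogue: pop r5=0x51, sp=0xa7
epilogue: pop r1=0x85, sp=0xa8
epilogue: pop r0=0x1e, sp=0xa9
r2 is caller-saved → body value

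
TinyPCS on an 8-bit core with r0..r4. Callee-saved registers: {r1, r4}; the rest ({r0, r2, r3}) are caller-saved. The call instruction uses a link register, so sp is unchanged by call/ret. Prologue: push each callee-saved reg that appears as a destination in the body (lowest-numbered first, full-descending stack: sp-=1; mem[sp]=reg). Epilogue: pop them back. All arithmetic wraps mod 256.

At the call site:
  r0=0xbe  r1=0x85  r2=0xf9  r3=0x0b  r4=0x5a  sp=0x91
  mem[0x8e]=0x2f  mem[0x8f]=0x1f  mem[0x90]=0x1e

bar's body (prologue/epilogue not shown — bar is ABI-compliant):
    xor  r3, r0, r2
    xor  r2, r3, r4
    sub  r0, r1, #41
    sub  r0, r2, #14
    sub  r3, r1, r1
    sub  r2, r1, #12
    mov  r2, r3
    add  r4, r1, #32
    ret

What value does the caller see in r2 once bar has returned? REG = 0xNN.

prologue: push r4 → mem[0x90]=0x5a, sp=0x90
body[0] xor  r3, r0, r2 → r3=0x47
body[1] xor  r2, r3, r4 → r2=0x1d
body[2] sub  r0, r1, #41 → r0=0x5c
body[3] sub  r0, r2, #14 → r0=0x0f
body[4] sub  r3, r1, r1 → r3=0x00
body[5] sub  r2, r1, #12 → r2=0x79
body[6] mov  r2, r3 → r2=0x00
body[7] add  r4, r1, #32 → r4=0xa5
epilogue: pop r4=0x5a, sp=0x91
r2 is caller-saved → body value

REG = 0x00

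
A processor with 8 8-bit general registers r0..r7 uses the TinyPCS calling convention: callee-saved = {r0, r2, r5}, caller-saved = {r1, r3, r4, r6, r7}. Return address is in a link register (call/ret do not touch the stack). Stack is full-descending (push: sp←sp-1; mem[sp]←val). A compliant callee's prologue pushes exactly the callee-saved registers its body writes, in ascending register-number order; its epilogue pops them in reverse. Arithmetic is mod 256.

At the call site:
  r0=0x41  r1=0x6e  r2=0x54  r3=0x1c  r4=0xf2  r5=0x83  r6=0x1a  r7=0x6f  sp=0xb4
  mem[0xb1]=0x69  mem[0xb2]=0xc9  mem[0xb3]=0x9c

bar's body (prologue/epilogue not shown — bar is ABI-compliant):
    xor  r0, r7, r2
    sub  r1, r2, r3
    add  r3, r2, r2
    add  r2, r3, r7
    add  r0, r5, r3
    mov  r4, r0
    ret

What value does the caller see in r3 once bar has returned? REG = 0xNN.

REG = 0xa8

prologue: push r0 -> mem[0xb3]=0x41, sp=0xb3
prologue: push r2 -> mem[0xb2]=0x54, sp=0xb2
body[0] xor  r0, r7, r2 -> r0=0x3b
body[1] sub  r1, r2, r3 -> r1=0x38
body[2] add  r3, r2, r2 -> r3=0xa8
body[3] add  r2, r3, r7 -> r2=0x17
body[4] add  r0, r5, r3 -> r0=0x2b
body[5] mov  r4, r0 -> r4=0x2b
epilogue: pop r2=0x54, sp=0xb3
epilogue: pop r0=0x41, sp=0xb4
r3 is caller-saved -> body value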